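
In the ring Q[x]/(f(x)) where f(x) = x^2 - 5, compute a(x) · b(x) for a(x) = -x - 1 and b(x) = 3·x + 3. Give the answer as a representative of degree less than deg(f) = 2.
a · b ≡ -6·x - 18 (mod f(x))

First multiply in Q[x] without reducing: a · b = -3·x^2 - 6·x - 3. Now divide by f(x) = x^2 - 5, eliminating the leading term at each step:
  leading term -3·x^2: subtract (-3)·f(x) = 15 - 3·x^2, leaving -6·x - 18
The degree is now < 2, so this is the remainder. Hence a · b ≡ -6·x - 18 in Q[x]/(f).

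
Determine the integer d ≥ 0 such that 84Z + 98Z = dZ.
(84, 98) = (14); d = 14

In the PID Z, (a, b) is generated by gcd(a, b). Compute gcd(98, 84) with the extended Euclidean algorithm, tracking rows (r, s, t) with s·98 + t·84 = r:
  row A: (98, 1, 0)   [1·98 + 0·84 = 98]
  row B: (84, 0, 1)   [0·98 + 1·84 = 84]
  98 = 1·84 + 14   → row C = row A − 1·row B = (14, 1, −1)   [check: 1·98 − 1·84 = 14]
  84 = 6·14 + 0   → remainder 0, stop. gcd = 14 (last nonzero row C).
So gcd(84, 98) = 14, with Bézout identity 1·98 − 1·84 = 14. Containment (⊇): the Bézout identity exhibits 14 as an element of (84, 98), giving (14) ⊆ (84, 98). Containment (⊆): since 14 | 84 and 14 | 98 (84 = 14·6, 98 = 14·7), every Z-linear combination of 84 and 98 is divisible by 14, so (84, 98) ⊆ (14). Therefore (84, 98) = (14), d = 14.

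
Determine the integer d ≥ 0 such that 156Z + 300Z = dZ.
(156, 300) = (12); d = 12

In the PID Z, (a, b) is generated by gcd(a, b). Compute gcd(300, 156) with the extended Euclidean algorithm, tracking rows (r, s, t) with s·300 + t·156 = r:
  row A: (300, 1, 0)   [1·300 + 0·156 = 300]
  row B: (156, 0, 1)   [0·300 + 1·156 = 156]
  300 = 1·156 + 144   → row C = row A − 1·row B = (144, 1, −1)   [check: 1·300 − 1·156 = 144]
  156 = 1·144 + 12   → row D = row B − 1·row C = (12, −1, 2)   [check: −1·300 + 2·156 = 12]
  144 = 12·12 + 0   → remainder 0, stop. gcd = 12 (last nonzero row D).
So gcd(156, 300) = 12, with Bézout identity −1·300 + 2·156 = 12. Containment (⊇): the Bézout identity exhibits 12 as an element of (156, 300), giving (12) ⊆ (156, 300). Containment (⊆): since 12 | 156 and 12 | 300 (156 = 12·13, 300 = 12·25), every Z-linear combination of 156 and 300 is divisible by 12, so (156, 300) ⊆ (12). Therefore (156, 300) = (12), d = 12.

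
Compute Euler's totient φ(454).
φ is multiplicative, with φ(p^e) = p^e − p^(e−1). Factorise 454 = 2 · 227. Then
  φ(454) = (2 − 1) · (227 − 1) = 1 · 226 = 226.

Final answer: φ(454) = 226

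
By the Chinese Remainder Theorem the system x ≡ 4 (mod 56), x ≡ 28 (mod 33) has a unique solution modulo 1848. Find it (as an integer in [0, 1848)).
x ≡ 1348 (mod 1848); the representative in [0, 1848) is 1348

The moduli 56, 33 are pairwise coprime, so by the CRT there is a unique solution mod 56·33 = 1848.
Solve by successive substitution. Start with x ≡ 4 (mod 56).
  Combine with x ≡ 28 (mod 33): write x = 4 + 56·t and require 4 + 56·t ≡ 28 (mod 33), i.e. 56·t ≡ 28 − 4 ≡ 24 (mod 33). Since 56^(−1) ≡ 23 (mod 33) (56 ≡ 23 (mod 33)), t ≡ 23·24 ≡ 24 (mod 33). So x ≡ 4 + 56·24 = 1348 (mod 1848).
Unique solution in [0, 1848): x = 1348.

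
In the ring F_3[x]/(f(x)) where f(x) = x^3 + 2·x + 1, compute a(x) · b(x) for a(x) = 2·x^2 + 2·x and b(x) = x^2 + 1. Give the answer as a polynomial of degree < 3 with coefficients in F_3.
a · b ≡ x^2 + 2·x + 1 (mod f(x))

Multiply as integer polynomials: a · b = 2·x^4 + 2·x^3 + 2·x^2 + 2·x. Reducing coefficients mod 3: a · b ≡ 2·x^4 + 2·x^3 + 2·x^2 + 2·x. Now divide by f(x) = x^3 + 2·x + 1 in F_3[x], eliminating the leading term at each step:
  leading term 2·x^4: subtract (2·x)·f(x) = 2·x^4 + x^2 + 2·x, leaving 2·x^3 + x^2 (coefficients mod 3)
  leading term 2·x^3: subtract (2)·f(x) = 2·x^3 + x + 2, leaving x^2 + 2·x + 1 (coefficients mod 3)
The degree is now < 3, so this is the remainder. Hence a · b ≡ x^2 + 2·x + 1 in F_3[x]/(f).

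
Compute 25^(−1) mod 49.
25^(−1) ≡ 2 (mod 49)

Apply the extended Euclidean algorithm to (49, 25), tracking rows (r, s, t) with s·49 + t·25 = r. Each division r_prev = q·r_cur + r_new produces the new row as (previous row) − q·(current row):
  row A: (49, 1, 0)   [1·49 + 0·25 = 49]
  row B: (25, 0, 1)   [0·49 + 1·25 = 25]
  49 = 1·25 + 24   → row C = row A − 1·row B = (24, 1, −1)   [check: 1·49 − 1·25 = 24]
  25 = 1·24 + 1   → row D = row B − 1·row C = (1, −1, 2)   [check: −1·49 + 2·25 = 1]
  24 = 24·1 + 0   → remainder 0, stop. gcd = 1 (last nonzero row D).
The gcd is 1, so 25 is invertible mod 49. The last nonzero row gives −1·49 + 2·25 = 1, so t = 2. So 25^(−1) ≡ 2 (mod 49). Verify: 25 · 2 = 50 ≡ 1 (mod 49). ✓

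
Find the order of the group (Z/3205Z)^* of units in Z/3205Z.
|(Z/3205Z)^*| = 2560

(Z/3205Z)^* consists of the classes a with gcd(a, 3205) = 1, so its order is φ(3205). φ is multiplicative, with φ(p^e) = p^e − p^(e−1). Factorise 3205 = 5 · 641. Then
  φ(3205) = (5 − 1) · (641 − 1) = 4 · 640 = 2560.
Thus |(Z/3205Z)^*| = 2560.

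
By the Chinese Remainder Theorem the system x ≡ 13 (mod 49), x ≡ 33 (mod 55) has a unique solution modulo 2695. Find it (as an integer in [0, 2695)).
x ≡ 748 (mod 2695); the representative in [0, 2695) is 748

The moduli 49, 55 are pairwise coprime, so by the CRT there is a unique solution mod 49·55 = 2695.
Solve by successive substitution. Start with x ≡ 13 (mod 49).
  Combine with x ≡ 33 (mod 55): write x = 13 + 49·t and require 13 + 49·t ≡ 33 (mod 55), i.e. 49·t ≡ 33 − 13 ≡ 20 (mod 55). Since 49^(−1) ≡ 9 (mod 55), t ≡ 9·20 ≡ 15 (mod 55). So x ≡ 13 + 49·15 = 748 (mod 2695).
Unique solution in [0, 2695): x = 748.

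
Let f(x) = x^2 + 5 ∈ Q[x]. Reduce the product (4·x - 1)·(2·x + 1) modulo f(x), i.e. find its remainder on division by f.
a · b ≡ 2·x - 41 (mod f(x))

First multiply in Q[x] without reducing: a · b = 8·x^2 + 2·x - 1. Now divide by f(x) = x^2 + 5, eliminating the leading term at each step:
  leading term 8·x^2: subtract (8)·f(x) = 8·x^2 + 40, leaving 2·x - 41
The degree is now < 2, so this is the remainder. Hence a · b ≡ 2·x - 41 in Q[x]/(f).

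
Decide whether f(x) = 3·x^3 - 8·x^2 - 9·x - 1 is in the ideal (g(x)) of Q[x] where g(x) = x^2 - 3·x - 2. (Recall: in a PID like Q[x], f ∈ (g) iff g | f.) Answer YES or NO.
In Q[x] the ideal (g) consists of all multiples of g, so f ∈ (g) iff g | f, i.e. iff the remainder of f on division by g is 0. Divide f by g (g is monic, so eliminate the leading term of the running remainder at each step):
  leading term 3·x^3: subtract (3·x)·g(x) = 3·x^3 - 9·x^2 - 6·x, leaving x^2 - 3·x - 1
  leading term x^2: subtract (1)·g(x) = x^2 - 3·x - 2, leaving 1
The remainder r(x) = 1 ≠ 0 (and deg r < deg g), so g ∤ f, i.e. f ∉ (g).

Final answer: NO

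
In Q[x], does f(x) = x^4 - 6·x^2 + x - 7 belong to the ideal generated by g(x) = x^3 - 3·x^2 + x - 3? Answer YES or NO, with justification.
NO

In Q[x] the ideal (g) consists of all multiples of g, so f ∈ (g) iff g | f, i.e. iff the remainder of f on division by g is 0. Divide f by g (g is monic, so eliminate the leading term of the running remainder at each step):
  leading term x^4: subtract (x)·g(x) = x^4 - 3·x^3 + x^2 - 3·x, leaving 3·x^3 - 7·x^2 + 4·x - 7
  leading term 3·x^3: subtract (3)·g(x) = 3·x^3 - 9·x^2 + 3·x - 9, leaving 2·x^2 + x + 2
The remainder r(x) = 2·x^2 + x + 2 ≠ 0 (and deg r < deg g), so g ∤ f, i.e. f ∉ (g).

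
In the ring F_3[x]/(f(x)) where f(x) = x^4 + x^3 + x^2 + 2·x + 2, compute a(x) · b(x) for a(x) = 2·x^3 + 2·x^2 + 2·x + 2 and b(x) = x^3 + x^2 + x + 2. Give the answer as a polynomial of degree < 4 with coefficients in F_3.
a · b ≡ 2·x^3 + x^2 + x (mod f(x))

Multiply as integer polynomials: a · b = 2·x^6 + 4·x^5 + 6·x^4 + 10·x^3 + 8·x^2 + 6·x + 4. Reducing coefficients mod 3: a · b ≡ 2·x^6 + x^5 + x^3 + 2·x^2 + 1. Now divide by f(x) = x^4 + x^3 + x^2 + 2·x + 2 in F_3[x], eliminating the leading term at each step:
  leading term 2·x^6: subtract (2·x^2)·f(x) = 2·x^6 + 2·x^5 + 2·x^4 + x^3 + x^2, leaving 2·x^5 + x^4 + x^2 + 1 (coefficients mod 3)
  leading term 2·x^5: subtract (2·x)·f(x) = 2·x^5 + 2·x^4 + 2·x^3 + x^2 + x, leaving 2·x^4 + x^3 + 2·x + 1 (coefficients mod 3)
  leading term 2·x^4: subtract (2)·f(x) = 2·x^4 + 2·x^3 + 2·x^2 + x + 1, leaving 2·x^3 + x^2 + x (coefficients mod 3)
The degree is now < 4, so this is the remainder. Hence a · b ≡ 2·x^3 + x^2 + x in F_3[x]/(f).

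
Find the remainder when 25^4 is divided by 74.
Use repeated squaring. Binary(4) = 100. Walk through the bits of the exponent 4 left-to-right: at each bit after the leading one, square the running value, then multiply by 25 if the bit is 1 (always reducing mod 74):
  bit 1 = 1 (leading): start with 25.
  bit 2 = 0: square 25^2 = 625 ≡ 33 (mod 74).
  bit 3 = 0: square 33^2 = 1089 ≡ 53 (mod 74).
Final value: 25^4 ≡ 53 (mod 74).

Final answer: 53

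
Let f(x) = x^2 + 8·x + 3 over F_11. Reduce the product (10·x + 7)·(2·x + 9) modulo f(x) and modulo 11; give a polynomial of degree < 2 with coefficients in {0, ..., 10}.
a · b ≡ 10·x + 3 (mod f(x))

Multiply as integer polynomials: a · b = 20·x^2 + 104·x + 63. Reducing coefficients mod 11: a · b ≡ 9·x^2 + 5·x + 8. Now divide by f(x) = x^2 + 8·x + 3 in F_11[x], eliminating the leading term at each step:
  leading term 9·x^2: subtract (9)·f(x) = 9·x^2 + 6·x + 5, leaving 10·x + 3 (coefficients mod 11)
The degree is now < 2, so this is the remainder. Hence a · b ≡ 10·x + 3 in F_11[x]/(f).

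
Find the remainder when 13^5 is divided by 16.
Use repeated squaring. Binary(5) = 101. Walk through the bits of the exponent 5 left-to-right: at each bit after the leading one, square the running value, then multiply by 13 if the bit is 1 (always reducing mod 16):
  bit 1 = 1 (leading): start with 13.
  bit 2 = 0: square 13^2 = 169 ≡ 9 (mod 16).
  bit 3 = 1: square 9^2 = 81 ≡ 1; bit is 1, so multiply 1·13 = 13 (mod 16).
Final value: 13^5 ≡ 13 (mod 16).

Final answer: 13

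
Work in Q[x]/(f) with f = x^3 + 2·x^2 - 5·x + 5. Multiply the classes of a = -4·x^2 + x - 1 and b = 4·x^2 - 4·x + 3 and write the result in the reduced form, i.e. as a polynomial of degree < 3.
a · b ≡ -204·x^2 + 347·x - 263 (mod f(x))

First multiply in Q[x] without reducing: a · b = -16·x^4 + 20·x^3 - 20·x^2 + 7·x - 3. Now divide by f(x) = x^3 + 2·x^2 - 5·x + 5, eliminating the leading term at each step:
  leading term -16·x^4: subtract (-16·x)·f(x) = -16·x^4 - 32·x^3 + 80·x^2 - 80·x, leaving 52·x^3 - 100·x^2 + 87·x - 3
  leading term 52·x^3: subtract (52)·f(x) = 52·x^3 + 104·x^2 - 260·x + 260, leaving -204·x^2 + 347·x - 263
The degree is now < 3, so this is the remainder. Hence a · b ≡ -204·x^2 + 347·x - 263 in Q[x]/(f).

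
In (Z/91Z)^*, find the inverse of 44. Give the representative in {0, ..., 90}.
44^(−1) ≡ 60 (mod 91)

Apply the extended Euclidean algorithm to (91, 44), tracking rows (r, s, t) with s·91 + t·44 = r. Each division r_prev = q·r_cur + r_new produces the new row as (previous row) − q·(current row):
  row A: (91, 1, 0)   [1·91 + 0·44 = 91]
  row B: (44, 0, 1)   [0·91 + 1·44 = 44]
  91 = 2·44 + 3   → row C = row A − 2·row B = (3, 1, −2)   [check: 1·91 − 2·44 = 3]
  44 = 14·3 + 2   → row D = row B − 14·row C = (2, −14, 29)   [check: −14·91 + 29·44 = 2]
  3 = 1·2 + 1   → row E = row C − 1·row D = (1, 15, −31)   [check: 15·91 − 31·44 = 1]
  2 = 2·1 + 0   → remainder 0, stop. gcd = 1 (last nonzero row E).
The gcd is 1, so 44 is invertible mod 91. The last nonzero row gives 15·91 − 31·44 = 1, so t = −31. So 44^(−1) ≡ −31 ≡ 60 (mod 91). Verify: 44 · 60 = 2640 ≡ 1 (mod 91). ✓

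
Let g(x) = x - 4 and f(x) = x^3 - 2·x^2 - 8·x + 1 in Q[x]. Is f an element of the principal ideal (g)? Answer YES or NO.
In Q[x] the ideal (g) consists of all multiples of g, so f ∈ (g) iff g | f, i.e. iff the remainder of f on division by g is 0. Divide f by g (g is monic, so eliminate the leading term of the running remainder at each step):
  leading term x^3: subtract (x^2)·g(x) = x^3 - 4·x^2, leaving 2·x^2 - 8·x + 1
  leading term 2·x^2: subtract (2·x)·g(x) = 2·x^2 - 8·x, leaving 1
The remainder r(x) = 1 ≠ 0 (and deg r < deg g), so g ∤ f, i.e. f ∉ (g).

Final answer: NO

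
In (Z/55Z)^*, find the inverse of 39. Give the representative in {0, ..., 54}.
Apply the extended Euclidean algorithm to (55, 39), tracking rows (r, s, t) with s·55 + t·39 = r. Each division r_prev = q·r_cur + r_new produces the new row as (previous row) − q·(current row):
  row A: (55, 1, 0)   [1·55 + 0·39 = 55]
  row B: (39, 0, 1)   [0·55 + 1·39 = 39]
  55 = 1·39 + 16   → row C = row A − 1·row B = (16, 1, −1)   [check: 1·55 − 1·39 = 16]
  39 = 2·16 + 7   → row D = row B − 2·row C = (7, −2, 3)   [check: −2·55 + 3·39 = 7]
  16 = 2·7 + 2   → row E = row C − 2·row D = (2, 5, −7)   [check: 5·55 − 7·39 = 2]
  7 = 3·2 + 1   → row F = row D − 3·row E = (1, −17, 24)   [check: −17·55 + 24·39 = 1]
  2 = 2·1 + 0   → remainder 0, stop. gcd = 1 (last nonzero row F).
The gcd is 1, so 39 is invertible mod 55. The last nonzero row gives −17·55 + 24·39 = 1, so t = 24. So 39^(−1) ≡ 24 (mod 55). Verify: 39 · 24 = 936 ≡ 1 (mod 55). ✓

Final answer: 39^(−1) ≡ 24 (mod 55)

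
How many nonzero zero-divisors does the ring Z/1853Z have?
In Z/1853Z each nonzero element is either a unit (gcd with 1853 is 1) or a zero-divisor (gcd > 1). The number of units is φ(1853): factorise 1853 = 17 · 109, so φ(1853) = (17 − 1) · (109 − 1) = 16 · 108 = 1728. The nonzero elements number 1853 − 1 = 1852. Hence the nonzero zero-divisors number 1852 − 1728 = 124.

Final answer: Z/1853Z has 124 nonzero zero-divisors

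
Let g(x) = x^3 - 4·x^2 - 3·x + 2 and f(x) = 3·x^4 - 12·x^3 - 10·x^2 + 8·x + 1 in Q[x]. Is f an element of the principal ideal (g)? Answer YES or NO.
NO

In Q[x] the ideal (g) consists of all multiples of g, so f ∈ (g) iff g | f, i.e. iff the remainder of f on division by g is 0. Divide f by g (g is monic, so eliminate the leading term of the running remainder at each step):
  leading term 3·x^4: subtract (3·x)·g(x) = 3·x^4 - 12·x^3 - 9·x^2 + 6·x, leaving -x^2 + 2·x + 1
The remainder r(x) = -x^2 + 2·x + 1 ≠ 0 (and deg r < deg g), so g ∤ f, i.e. f ∉ (g).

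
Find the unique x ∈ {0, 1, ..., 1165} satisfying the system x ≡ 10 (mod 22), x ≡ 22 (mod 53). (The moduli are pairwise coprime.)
The moduli 22, 53 are pairwise coprime, so by the CRT there is a unique solution mod 22·53 = 1166.
Solve by successive substitution. Start with x ≡ 10 (mod 22).
  Combine with x ≡ 22 (mod 53): write x = 10 + 22·t and require 10 + 22·t ≡ 22 (mod 53), i.e. 22·t ≡ 22 − 10 ≡ 12 (mod 53). Since 22^(−1) ≡ 41 (mod 53), t ≡ 41·12 ≡ 15 (mod 53). So x ≡ 10 + 22·15 = 340 (mod 1166).
Unique solution in [0, 1166): x = 340.

Final answer: x ≡ 340 (mod 1166); the representative in [0, 1166) is 340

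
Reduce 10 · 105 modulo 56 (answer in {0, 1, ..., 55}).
Reduce the factors first: 105 ≡ 49 (mod 56), so 10 · 105 ≡ 10 · 49 (mod 56). 10 · 49 = 490. Dividing by 56: 490 = 8·56 + 42. So (10 · 105) mod 56 = 42.

Final answer: 42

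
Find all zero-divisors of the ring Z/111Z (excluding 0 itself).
nonzero zero-divisors of Z/111Z = {3, 6, 9, 12, 15, 18, 21, 24, 27, 30, 33, 36, 37, 39, 42, 45, 48, 51, 54, 57, 60, 63, 66, 69, 72, 74, 75, 78, 81, 84, 87, 90, 93, 96, 99, 102, 105, 108}

An element a ∈ Z/111Z (with a ≠ 0) is a zero-divisor iff gcd(a, 111) > 1 (because a is a unit precisely when gcd(a, n) = 1, and in Z/nZ every nonzero, non-unit element is a zero-divisor). Scan a = 1, ..., 110 and keep those with gcd(a, 111) > 1:
  gcd(3, 111) = 3, gcd(6, 111) = 3, gcd(9, 111) = 3, gcd(12, 111) = 3, gcd(15, 111) = 3, gcd(18, 111) = 3, gcd(21, 111) = 3, gcd(24, 111) = 3, gcd(27, 111) = 3, gcd(30, 111) = 3, gcd(33, 111) = 3, gcd(36, 111) = 3, gcd(37, 111) = 37, gcd(39, 111) = 3, gcd(42, 111) = 3, gcd(45, 111) = 3, gcd(48, 111) = 3, gcd(51, 111) = 3, gcd(54, 111) = 3, gcd(57, 111) = 3, gcd(60, 111) = 3, gcd(63, 111) = 3, gcd(66, 111) = 3, gcd(69, 111) = 3, gcd(72, 111) = 3, gcd(74, 111) = 37, gcd(75, 111) = 3, gcd(78, 111) = 3, gcd(81, 111) = 3, gcd(84, 111) = 3, gcd(87, 111) = 3, gcd(90, 111) = 3, gcd(93, 111) = 3, gcd(96, 111) = 3, gcd(99, 111) = 3, gcd(102, 111) = 3, gcd(105, 111) = 3, gcd(108, 111) = 3.
All other a ∈ {1, ..., 110} have gcd(a, 111) = 1 and are units. So the nonzero zero-divisors are exactly the 38 values of a appearing in this scan.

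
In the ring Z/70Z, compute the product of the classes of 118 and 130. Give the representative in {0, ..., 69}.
10

Reduce the factors first: 118 ≡ 48, 130 ≡ 60 (mod 70), so 118 · 130 ≡ 48 · 60 (mod 70). 48 · 60 = 2880. Dividing by 70: 2880 = 41·70 + 10. So (118 · 130) mod 70 = 10.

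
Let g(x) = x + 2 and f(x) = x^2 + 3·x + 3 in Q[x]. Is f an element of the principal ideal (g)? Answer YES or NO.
NO

In Q[x] the ideal (g) consists of all multiples of g, so f ∈ (g) iff g | f, i.e. iff the remainder of f on division by g is 0. Divide f by g (g is monic, so eliminate the leading term of the running remainder at each step):
  leading term x^2: subtract (x)·g(x) = x^2 + 2·x, leaving x + 3
  leading term x: subtract (1)·g(x) = x + 2, leaving 1
The remainder r(x) = 1 ≠ 0 (and deg r < deg g), so g ∤ f, i.e. f ∉ (g).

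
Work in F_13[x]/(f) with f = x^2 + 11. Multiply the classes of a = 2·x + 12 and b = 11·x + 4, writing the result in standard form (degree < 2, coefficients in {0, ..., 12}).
Multiply as integer polynomials: a · b = 22·x^2 + 140·x + 48. Reducing coefficients mod 13: a · b ≡ 9·x^2 + 10·x + 9. Now divide by f(x) = x^2 + 11 in F_13[x], eliminating the leading term at each step:
  leading term 9·x^2: subtract (9)·f(x) = 9·x^2 + 8, leaving 10·x + 1 (coefficients mod 13)
The degree is now < 2, so this is the remainder. Hence a · b ≡ 10·x + 1 in F_13[x]/(f).

Final answer: a · b ≡ 10·x + 1 (mod f(x))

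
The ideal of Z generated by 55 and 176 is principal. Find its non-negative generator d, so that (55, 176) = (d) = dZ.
(55, 176) = (11); d = 11

In the PID Z, (a, b) is generated by gcd(a, b). Compute gcd(176, 55) with the extended Euclidean algorithm, tracking rows (r, s, t) with s·176 + t·55 = r:
  row A: (176, 1, 0)   [1·176 + 0·55 = 176]
  row B: (55, 0, 1)   [0·176 + 1·55 = 55]
  176 = 3·55 + 11   → row C = row A − 3·row B = (11, 1, −3)   [check: 1·176 − 3·55 = 11]
  55 = 5·11 + 0   → remainder 0, stop. gcd = 11 (last nonzero row C).
So gcd(55, 176) = 11, with Bézout identity 1·176 − 3·55 = 11. Containment (⊇): the Bézout identity exhibits 11 as an element of (55, 176), giving (11) ⊆ (55, 176). Containment (⊆): since 11 | 55 and 11 | 176 (55 = 11·5, 176 = 11·16), every Z-linear combination of 55 and 176 is divisible by 11, so (55, 176) ⊆ (11). Therefore (55, 176) = (11), d = 11.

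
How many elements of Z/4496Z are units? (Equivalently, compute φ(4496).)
Z/4496Z has φ(4496) = 2240 units

An element a ∈ Z/4496Z is a unit iff gcd(a, 4496) = 1, so the number of units is φ(4496). φ is multiplicative, with φ(p^e) = p^e − p^(e−1). Factorise 4496 = 2^4 · 281. Then
  φ(4496) = (2^4 − 2^3) · (281 − 1) = 8 · 280 = 2240.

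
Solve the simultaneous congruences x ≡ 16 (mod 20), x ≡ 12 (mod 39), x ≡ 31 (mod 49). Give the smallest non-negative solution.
x ≡ 32616 (mod 38220); the representative in [0, 38220) is 32616

The moduli 20, 39, 49 are pairwise coprime, so by the CRT there is a unique solution mod 20·39·49 = 38220.
Solve by successive substitution. Start with x ≡ 16 (mod 20).
  Combine with x ≡ 12 (mod 39): write x = 16 + 20·t and require 16 + 20·t ≡ 12 (mod 39), i.e. 20·t ≡ 12 − 16 ≡ 35 (mod 39). Since 20^(−1) ≡ 2 (mod 39), t ≡ 2·35 ≡ 31 (mod 39). So x ≡ 16 + 20·31 = 636 (mod 780).
  Combine with x ≡ 31 (mod 49): write x = 636 + 780·t and require 636 + 780·t ≡ 31 (mod 49), i.e. 780·t ≡ 31 − 636 ≡ 32 (mod 49). Since 780^(−1) ≡ 12 (mod 49) (780 ≡ 45 (mod 49)), t ≡ 12·32 ≡ 41 (mod 49). So x ≡ 636 + 780·41 = 32616 (mod 38220).
Unique solution in [0, 38220): x = 32616.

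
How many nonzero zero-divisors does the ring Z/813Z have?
In Z/813Z each nonzero element is either a unit (gcd with 813 is 1) or a zero-divisor (gcd > 1). The number of units is φ(813): factorise 813 = 3 · 271, so φ(813) = (3 − 1) · (271 − 1) = 2 · 270 = 540. The nonzero elements number 813 − 1 = 812. Hence the nonzero zero-divisors number 812 − 540 = 272.

Final answer: Z/813Z has 272 nonzero zero-divisors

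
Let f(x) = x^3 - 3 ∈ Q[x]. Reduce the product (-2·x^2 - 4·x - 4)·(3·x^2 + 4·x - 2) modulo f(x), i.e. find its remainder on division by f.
a · b ≡ -24·x^2 - 26·x - 52 (mod f(x))

First multiply in Q[x] without reducing: a · b = -6·x^4 - 20·x^3 - 24·x^2 - 8·x + 8. Now divide by f(x) = x^3 - 3, eliminating the leading term at each step:
  leading term -6·x^4: subtract (-6·x)·f(x) = -6·x^4 + 18·x, leaving -20·x^3 - 24·x^2 - 26·x + 8
  leading term -20·x^3: subtract (-20)·f(x) = 60 - 20·x^3, leaving -24·x^2 - 26·x - 52
The degree is now < 3, so this is the remainder. Hence a · b ≡ -24·x^2 - 26·x - 52 in Q[x]/(f).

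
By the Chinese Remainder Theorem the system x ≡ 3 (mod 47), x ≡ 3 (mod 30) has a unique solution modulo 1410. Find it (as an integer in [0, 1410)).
x ≡ 3 (mod 1410); the representative in [0, 1410) is 3

The moduli 47, 30 are pairwise coprime, so by the CRT there is a unique solution mod 47·30 = 1410.
Solve by successive substitution. Start with x ≡ 3 (mod 47).
  Combine with x ≡ 3 (mod 30): write x = 3 + 47·t and require 3 + 47·t ≡ 3 (mod 30), i.e. 47·t ≡ 3 − 3 ≡ 0 (mod 30). Since 47^(−1) ≡ 23 (mod 30) (47 ≡ 17 (mod 30)), t ≡ 23·0 ≡ 0 (mod 30). So x ≡ 3 + 47·0 = 3 (mod 1410).
Unique solution in [0, 1410): x = 3.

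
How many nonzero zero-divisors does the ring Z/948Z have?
In Z/948Z each nonzero element is either a unit (gcd with 948 is 1) or a zero-divisor (gcd > 1). The number of units is φ(948): factorise 948 = 2^2 · 3 · 79, so φ(948) = (2^2 − 2^1) · (3 − 1) · (79 − 1) = 2 · 2 · 78 = 312. The nonzero elements number 948 − 1 = 947. Hence the nonzero zero-divisors number 947 − 312 = 635.

Final answer: Z/948Z has 635 nonzero zero-divisors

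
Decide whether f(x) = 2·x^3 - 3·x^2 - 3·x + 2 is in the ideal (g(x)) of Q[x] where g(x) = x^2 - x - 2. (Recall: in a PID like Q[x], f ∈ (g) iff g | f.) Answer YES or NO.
In Q[x] the ideal (g) consists of all multiples of g, so f ∈ (g) iff g | f, i.e. iff the remainder of f on division by g is 0. Divide f by g (g is monic, so eliminate the leading term of the running remainder at each step):
  leading term 2·x^3: subtract (2·x)·g(x) = 2·x^3 - 2·x^2 - 4·x, leaving -x^2 + x + 2
  leading term -x^2: subtract (-1)·g(x) = -x^2 + x + 2, leaving 0
The remainder is 0, so f(x) = g(x) · h(x) with h(x) = 2·x - 1. Hence g | f, i.e. f ∈ (g).

Final answer: YES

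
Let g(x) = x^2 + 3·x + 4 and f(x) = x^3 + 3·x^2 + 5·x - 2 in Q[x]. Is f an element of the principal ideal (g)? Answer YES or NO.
In Q[x] the ideal (g) consists of all multiples of g, so f ∈ (g) iff g | f, i.e. iff the remainder of f on division by g is 0. Divide f by g (g is monic, so eliminate the leading term of the running remainder at each step):
  leading term x^3: subtract (x)·g(x) = x^3 + 3·x^2 + 4·x, leaving x - 2
The remainder r(x) = x - 2 ≠ 0 (and deg r < deg g), so g ∤ f, i.e. f ∉ (g).

Final answer: NO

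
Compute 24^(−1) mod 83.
24^(−1) ≡ 45 (mod 83)

Apply the extended Euclidean algorithm to (83, 24), tracking rows (r, s, t) with s·83 + t·24 = r. Each division r_prev = q·r_cur + r_new produces the new row as (previous row) − q·(current row):
  row A: (83, 1, 0)   [1·83 + 0·24 = 83]
  row B: (24, 0, 1)   [0·83 + 1·24 = 24]
  83 = 3·24 + 11   → row C = row A − 3·row B = (11, 1, −3)   [check: 1·83 − 3·24 = 11]
  24 = 2·11 + 2   → row D = row B − 2·row C = (2, −2, 7)   [check: −2·83 + 7·24 = 2]
  11 = 5·2 + 1   → row E = row C − 5·row D = (1, 11, −38)   [check: 11·83 − 38·24 = 1]
  2 = 2·1 + 0   → remainder 0, stop. gcd = 1 (last nonzero row E).
The gcd is 1, so 24 is invertible mod 83. The last nonzero row gives 11·83 − 38·24 = 1, so t = −38. So 24^(−1) ≡ −38 ≡ 45 (mod 83). Verify: 24 · 45 = 1080 ≡ 1 (mod 83). ✓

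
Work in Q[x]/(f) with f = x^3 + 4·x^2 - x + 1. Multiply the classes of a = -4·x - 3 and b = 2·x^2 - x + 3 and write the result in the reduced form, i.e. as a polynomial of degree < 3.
a · b ≡ 30·x^2 - 17·x - 1 (mod f(x))

First multiply in Q[x] without reducing: a · b = -8·x^3 - 2·x^2 - 9·x - 9. Now divide by f(x) = x^3 + 4·x^2 - x + 1, eliminating the leading term at each step:
  leading term -8·x^3: subtract (-8)·f(x) = -8·x^3 - 32·x^2 + 8·x - 8, leaving 30·x^2 - 17·x - 1
The degree is now < 3, so this is the remainder. Hence a · b ≡ 30·x^2 - 17·x - 1 in Q[x]/(f).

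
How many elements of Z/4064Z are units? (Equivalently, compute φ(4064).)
Z/4064Z has φ(4064) = 2016 units

An element a ∈ Z/4064Z is a unit iff gcd(a, 4064) = 1, so the number of units is φ(4064). φ is multiplicative, with φ(p^e) = p^e − p^(e−1). Factorise 4064 = 2^5 · 127. Then
  φ(4064) = (2^5 − 2^4) · (127 − 1) = 16 · 126 = 2016.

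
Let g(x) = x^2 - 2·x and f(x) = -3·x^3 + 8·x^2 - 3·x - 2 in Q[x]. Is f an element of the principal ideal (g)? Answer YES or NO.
In Q[x] the ideal (g) consists of all multiples of g, so f ∈ (g) iff g | f, i.e. iff the remainder of f on division by g is 0. Divide f by g (g is monic, so eliminate the leading term of the running remainder at each step):
  leading term -3·x^3: subtract (-3·x)·g(x) = -3·x^3 + 6·x^2, leaving 2·x^2 - 3·x - 2
  leading term 2·x^2: subtract (2)·g(x) = 2·x^2 - 4·x, leaving x - 2
The remainder r(x) = x - 2 ≠ 0 (and deg r < deg g), so g ∤ f, i.e. f ∉ (g).

Final answer: NO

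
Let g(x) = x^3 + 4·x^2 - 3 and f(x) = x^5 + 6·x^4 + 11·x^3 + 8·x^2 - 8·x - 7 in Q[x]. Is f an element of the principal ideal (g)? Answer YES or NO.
In Q[x] the ideal (g) consists of all multiples of g, so f ∈ (g) iff g | f, i.e. iff the remainder of f on division by g is 0. Divide f by g (g is monic, so eliminate the leading term of the running remainder at each step):
  leading term x^5: subtract (x^2)·g(x) = x^5 + 4·x^4 - 3·x^2, leaving 2·x^4 + 11·x^3 + 11·x^2 - 8·x - 7
  leading term 2·x^4: subtract (2·x)·g(x) = 2·x^4 + 8·x^3 - 6·x, leaving 3·x^3 + 11·x^2 - 2·x - 7
  leading term 3·x^3: subtract (3)·g(x) = 3·x^3 + 12·x^2 - 9, leaving -x^2 - 2·x + 2
The remainder r(x) = -x^2 - 2·x + 2 ≠ 0 (and deg r < deg g), so g ∤ f, i.e. f ∉ (g).

Final answer: NO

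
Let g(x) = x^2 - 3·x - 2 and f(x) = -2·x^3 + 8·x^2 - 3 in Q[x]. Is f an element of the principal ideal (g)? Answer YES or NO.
In Q[x] the ideal (g) consists of all multiples of g, so f ∈ (g) iff g | f, i.e. iff the remainder of f on division by g is 0. Divide f by g (g is monic, so eliminate the leading term of the running remainder at each step):
  leading term -2·x^3: subtract (-2·x)·g(x) = -2·x^3 + 6·x^2 + 4·x, leaving 2·x^2 - 4·x - 3
  leading term 2·x^2: subtract (2)·g(x) = 2·x^2 - 6·x - 4, leaving 2·x + 1
The remainder r(x) = 2·x + 1 ≠ 0 (and deg r < deg g), so g ∤ f, i.e. f ∉ (g).

Final answer: NO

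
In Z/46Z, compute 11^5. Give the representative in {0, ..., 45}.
Use repeated squaring. Binary(5) = 101. Walk through the bits of the exponent 5 left-to-right: at each bit after the leading one, square the running value, then multiply by 11 if the bit is 1 (always reducing mod 46):
  bit 1 = 1 (leading): start with 11.
  bit 2 = 0: square 11^2 = 121 ≡ 29 (mod 46).
  bit 3 = 1: square 29^2 = 841 ≡ 13; bit is 1, so multiply 13·11 = 143 ≡ 5 (mod 46).
Final value: 11^5 ≡ 5 (mod 46).

Final answer: 5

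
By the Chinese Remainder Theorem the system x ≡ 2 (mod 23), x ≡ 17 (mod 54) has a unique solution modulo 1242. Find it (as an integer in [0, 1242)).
The moduli 23, 54 are pairwise coprime, so by the CRT there is a unique solution mod 23·54 = 1242.
Solve by successive substitution. Start with x ≡ 2 (mod 23).
  Combine with x ≡ 17 (mod 54): write x = 2 + 23·t and require 2 + 23·t ≡ 17 (mod 54), i.e. 23·t ≡ 17 − 2 ≡ 15 (mod 54). Since 23^(−1) ≡ 47 (mod 54), t ≡ 47·15 ≡ 3 (mod 54). So x ≡ 2 + 23·3 = 71 (mod 1242).
Unique solution in [0, 1242): x = 71.

Final answer: x ≡ 71 (mod 1242); the representative in [0, 1242) is 71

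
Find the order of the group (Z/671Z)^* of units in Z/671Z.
|(Z/671Z)^*| = 600

(Z/671Z)^* consists of the classes a with gcd(a, 671) = 1, so its order is φ(671). φ is multiplicative, with φ(p^e) = p^e − p^(e−1). Factorise 671 = 11 · 61. Then
  φ(671) = (11 − 1) · (61 − 1) = 10 · 60 = 600.
Thus |(Z/671Z)^*| = 600.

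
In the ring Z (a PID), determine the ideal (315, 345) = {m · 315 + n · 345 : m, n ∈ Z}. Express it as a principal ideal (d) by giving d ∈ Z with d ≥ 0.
(315, 345) = (15); d = 15

In the PID Z, (a, b) is generated by gcd(a, b). Compute gcd(345, 315) with the extended Euclidean algorithm, tracking rows (r, s, t) with s·345 + t·315 = r:
  row A: (345, 1, 0)   [1·345 + 0·315 = 345]
  row B: (315, 0, 1)   [0·345 + 1·315 = 315]
  345 = 1·315 + 30   → row C = row A − 1·row B = (30, 1, −1)   [check: 1·345 − 1·315 = 30]
  315 = 10·30 + 15   → row D = row B − 10·row C = (15, −10, 11)   [check: −10·345 + 11·315 = 15]
  30 = 2·15 + 0   → remainder 0, stop. gcd = 15 (last nonzero row D).
So gcd(315, 345) = 15, with Bézout identity −10·345 + 11·315 = 15. Containment (⊇): the Bézout identity exhibits 15 as an element of (315, 345), giving (15) ⊆ (315, 345). Containment (⊆): since 15 | 315 and 15 | 345 (315 = 15·21, 345 = 15·23), every Z-linear combination of 315 and 345 is divisible by 15, so (315, 345) ⊆ (15). Therefore (315, 345) = (15), d = 15.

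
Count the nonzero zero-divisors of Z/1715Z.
In Z/1715Z each nonzero element is either a unit (gcd with 1715 is 1) or a zero-divisor (gcd > 1). The number of units is φ(1715): factorise 1715 = 5 · 7^3, so φ(1715) = (5 − 1) · (7^3 − 7^2) = 4 · 294 = 1176. The nonzero elements number 1715 − 1 = 1714. Hence the nonzero zero-divisors number 1714 − 1176 = 538.

Final answer: Z/1715Z has 538 nonzero zero-divisors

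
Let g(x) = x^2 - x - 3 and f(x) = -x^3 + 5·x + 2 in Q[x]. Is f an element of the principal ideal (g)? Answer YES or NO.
NO

In Q[x] the ideal (g) consists of all multiples of g, so f ∈ (g) iff g | f, i.e. iff the remainder of f on division by g is 0. Divide f by g (g is monic, so eliminate the leading term of the running remainder at each step):
  leading term -x^3: subtract (-x)·g(x) = -x^3 + x^2 + 3·x, leaving -x^2 + 2·x + 2
  leading term -x^2: subtract (-1)·g(x) = -x^2 + x + 3, leaving x - 1
The remainder r(x) = x - 1 ≠ 0 (and deg r < deg g), so g ∤ f, i.e. f ∉ (g).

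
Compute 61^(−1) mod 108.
61^(−1) ≡ 85 (mod 108)

Apply the extended Euclidean algorithm to (108, 61), tracking rows (r, s, t) with s·108 + t·61 = r. Each division r_prev = q·r_cur + r_new produces the new row as (previous row) − q·(current row):
  row A: (108, 1, 0)   [1·108 + 0·61 = 108]
  row B: (61, 0, 1)   [0·108 + 1·61 = 61]
  108 = 1·61 + 47   → row C = row A − 1·row B = (47, 1, −1)   [check: 1·108 − 1·61 = 47]
  61 = 1·47 + 14   → row D = row B − 1·row C = (14, −1, 2)   [check: −1·108 + 2·61 = 14]
  47 = 3·14 + 5   → row E = row C − 3·row D = (5, 4, −7)   [check: 4·108 − 7·61 = 5]
  14 = 2·5 + 4   → row F = row D − 2·row E = (4, −9, 16)   [check: −9·108 + 16·61 = 4]
  5 = 1·4 + 1   → row G = row E − 1·row F = (1, 13, −23)   [check: 13·108 − 23·61 = 1]
  4 = 4·1 + 0   → remainder 0, stop. gcd = 1 (last nonzero row G).
The gcd is 1, so 61 is invertible mod 108. The last nonzero row gives 13·108 − 23·61 = 1, so t = −23. So 61^(−1) ≡ −23 ≡ 85 (mod 108). Verify: 61 · 85 = 5185 ≡ 1 (mod 108). ✓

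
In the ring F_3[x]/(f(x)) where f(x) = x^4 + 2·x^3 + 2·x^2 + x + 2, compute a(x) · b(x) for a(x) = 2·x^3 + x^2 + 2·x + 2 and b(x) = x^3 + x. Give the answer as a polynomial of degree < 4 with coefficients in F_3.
Multiply as integer polynomials: a · b = 2·x^6 + x^5 + 4·x^4 + 3·x^3 + 2·x^2 + 2·x. Reducing coefficients mod 3: a · b ≡ 2·x^6 + x^5 + x^4 + 2·x^2 + 2·x. Now divide by f(x) = x^4 + 2·x^3 + 2·x^2 + x + 2 in F_3[x], eliminating the leading term at each step:
  leading term 2·x^6: subtract (2·x^2)·f(x) = 2·x^6 + x^5 + x^4 + 2·x^3 + x^2, leaving x^3 + x^2 + 2·x (coefficients mod 3)
The degree is now < 4, so this is the remainder. Hence a · b ≡ x^3 + x^2 + 2·x in F_3[x]/(f).

Final answer: a · b ≡ x^3 + x^2 + 2·x (mod f(x))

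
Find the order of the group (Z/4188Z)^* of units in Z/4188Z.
|(Z/4188Z)^*| = 1392

(Z/4188Z)^* consists of the classes a with gcd(a, 4188) = 1, so its order is φ(4188). φ is multiplicative, with φ(p^e) = p^e − p^(e−1). Factorise 4188 = 2^2 · 3 · 349. Then
  φ(4188) = (2^2 − 2^1) · (3 − 1) · (349 − 1) = 2 · 2 · 348 = 1392.
Thus |(Z/4188Z)^*| = 1392.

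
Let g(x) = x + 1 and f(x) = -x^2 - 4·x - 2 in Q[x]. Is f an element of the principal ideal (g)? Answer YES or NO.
In Q[x] the ideal (g) consists of all multiples of g, so f ∈ (g) iff g | f, i.e. iff the remainder of f on division by g is 0. Divide f by g (g is monic, so eliminate the leading term of the running remainder at each step):
  leading term -x^2: subtract (-x)·g(x) = -x^2 - x, leaving -3·x - 2
  leading term -3·x: subtract (-3)·g(x) = -3·x - 3, leaving 1
The remainder r(x) = 1 ≠ 0 (and deg r < deg g), so g ∤ f, i.e. f ∉ (g).

Final answer: NO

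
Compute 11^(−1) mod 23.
Apply the extended Euclidean algorithm to (23, 11), tracking rows (r, s, t) with s·23 + t·11 = r. Each division r_prev = q·r_cur + r_new produces the new row as (previous row) − q·(current row):
  row A: (23, 1, 0)   [1·23 + 0·11 = 23]
  row B: (11, 0, 1)   [0·23 + 1·11 = 11]
  23 = 2·11 + 1   → row C = row A − 2·row B = (1, 1, −2)   [check: 1·23 − 2·11 = 1]
  11 = 11·1 + 0   → remainder 0, stop. gcd = 1 (last nonzero row C).
The gcd is 1, so 11 is invertible mod 23. The last nonzero row gives 1·23 − 2·11 = 1, so t = −2. So 11^(−1) ≡ −2 ≡ 21 (mod 23). Verify: 11 · 21 = 231 ≡ 1 (mod 23). ✓

Final answer: 11^(−1) ≡ 21 (mod 23)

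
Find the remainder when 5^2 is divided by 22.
Use repeated squaring. Binary(2) = 10. Walk through the bits of the exponent 2 left-to-right: at each bit after the leading one, square the running value, then multiply by 5 if the bit is 1 (always reducing mod 22):
  bit 1 = 1 (leading): start with 5.
  bit 2 = 0: square 5^2 = 25 ≡ 3 (mod 22).
Final value: 5^2 ≡ 3 (mod 22).

Final answer: 3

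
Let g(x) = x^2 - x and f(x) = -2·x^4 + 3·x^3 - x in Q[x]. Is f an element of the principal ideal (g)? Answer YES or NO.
In Q[x] the ideal (g) consists of all multiples of g, so f ∈ (g) iff g | f, i.e. iff the remainder of f on division by g is 0. Divide f by g (g is monic, so eliminate the leading term of the running remainder at each step):
  leading term -2·x^4: subtract (-2·x^2)·g(x) = -2·x^4 + 2·x^3, leaving x^3 - x
  leading term x^3: subtract (x)·g(x) = x^3 - x^2, leaving x^2 - x
  leading term x^2: subtract (1)·g(x) = x^2 - x, leaving 0
The remainder is 0, so f(x) = g(x) · h(x) with h(x) = -2·x^2 + x + 1. Hence g | f, i.e. f ∈ (g).

Final answer: YES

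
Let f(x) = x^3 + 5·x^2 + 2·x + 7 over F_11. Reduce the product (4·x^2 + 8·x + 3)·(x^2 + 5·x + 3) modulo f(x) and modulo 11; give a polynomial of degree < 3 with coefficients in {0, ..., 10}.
a · b ≡ 7·x^2 + 6·x + 8 (mod f(x))

Multiply as integer polynomials: a · b = 4·x^4 + 28·x^3 + 55·x^2 + 39·x + 9. Reducing coefficients mod 11: a · b ≡ 4·x^4 + 6·x^3 + 6·x + 9. Now divide by f(x) = x^3 + 5·x^2 + 2·x + 7 in F_11[x], eliminating the leading term at each step:
  leading term 4·x^4: subtract (4·x)·f(x) = 4·x^4 + 9·x^3 + 8·x^2 + 6·x, leaving 8·x^3 + 3·x^2 + 9 (coefficients mod 11)
  leading term 8·x^3: subtract (8)·f(x) = 8·x^3 + 7·x^2 + 5·x + 1, leaving 7·x^2 + 6·x + 8 (coefficients mod 11)
The degree is now < 3, so this is the remainder. Hence a · b ≡ 7·x^2 + 6·x + 8 in F_11[x]/(f).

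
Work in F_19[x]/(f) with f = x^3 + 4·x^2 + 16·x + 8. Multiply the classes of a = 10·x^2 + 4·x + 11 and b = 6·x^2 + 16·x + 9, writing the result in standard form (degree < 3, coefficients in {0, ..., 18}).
a · b ≡ 16·x^2 + x + 15 (mod f(x))

Multiply as integer polynomials: a · b = 60·x^4 + 184·x^3 + 220·x^2 + 212·x + 99. Reducing coefficients mod 19: a · b ≡ 3·x^4 + 13·x^3 + 11·x^2 + 3·x + 4. Now divide by f(x) = x^3 + 4·x^2 + 16·x + 8 in F_19[x], eliminating the leading term at each step:
  leading term 3·x^4: subtract (3·x)·f(x) = 3·x^4 + 12·x^3 + 10·x^2 + 5·x, leaving x^3 + x^2 + 17·x + 4 (coefficients mod 19)
  leading term x^3: subtract (1)·f(x) = x^3 + 4·x^2 + 16·x + 8, leaving 16·x^2 + x + 15 (coefficients mod 19)
The degree is now < 3, so this is the remainder. Hence a · b ≡ 16·x^2 + x + 15 in F_19[x]/(f).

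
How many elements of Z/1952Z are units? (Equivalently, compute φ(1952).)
Z/1952Z has φ(1952) = 960 units

An element a ∈ Z/1952Z is a unit iff gcd(a, 1952) = 1, so the number of units is φ(1952). φ is multiplicative, with φ(p^e) = p^e − p^(e−1). Factorise 1952 = 2^5 · 61. Then
  φ(1952) = (2^5 − 2^4) · (61 − 1) = 16 · 60 = 960.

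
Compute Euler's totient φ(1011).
φ(1011) = 672

φ is multiplicative, with φ(p^e) = p^e − p^(e−1). Factorise 1011 = 3 · 337. Then
  φ(1011) = (3 − 1) · (337 − 1) = 2 · 336 = 672.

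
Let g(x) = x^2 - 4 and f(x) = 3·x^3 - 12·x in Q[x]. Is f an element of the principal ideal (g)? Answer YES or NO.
In Q[x] the ideal (g) consists of all multiples of g, so f ∈ (g) iff g | f, i.e. iff the remainder of f on division by g is 0. Divide f by g (g is monic, so eliminate the leading term of the running remainder at each step):
  leading term 3·x^3: subtract (3·x)·g(x) = 3·x^3 - 12·x, leaving 0
The remainder is 0, so f(x) = g(x) · h(x) with h(x) = 3·x. Hence g | f, i.e. f ∈ (g).

Final answer: YES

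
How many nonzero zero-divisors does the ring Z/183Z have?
In Z/183Z each nonzero element is either a unit (gcd with 183 is 1) or a zero-divisor (gcd > 1). The number of units is φ(183): factorise 183 = 3 · 61, so φ(183) = (3 − 1) · (61 − 1) = 2 · 60 = 120. The nonzero elements number 183 − 1 = 182. Hence the nonzero zero-divisors number 182 − 120 = 62.

Final answer: Z/183Z has 62 nonzero zero-divisors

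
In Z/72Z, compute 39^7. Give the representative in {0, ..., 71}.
63

Use repeated squaring. Binary(7) = 111. Walk through the bits of the exponent 7 left-to-right: at each bit after the leading one, square the running value, then multiply by 39 if the bit is 1 (always reducing mod 72):
  bit 1 = 1 (leading): start with 39.
  bit 2 = 1: square 39^2 = 1521 ≡ 9; bit is 1, so multiply 9·39 = 351 ≡ 63 (mod 72).
  bit 3 = 1: square 63^2 = 3969 ≡ 9; bit is 1, so multiply 9·39 = 351 ≡ 63 (mod 72).
Final value: 39^7 ≡ 63 (mod 72).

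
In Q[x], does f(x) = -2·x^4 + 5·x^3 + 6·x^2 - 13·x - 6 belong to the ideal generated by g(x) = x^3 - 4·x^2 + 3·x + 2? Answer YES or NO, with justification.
In Q[x] the ideal (g) consists of all multiples of g, so f ∈ (g) iff g | f, i.e. iff the remainder of f on division by g is 0. Divide f by g (g is monic, so eliminate the leading term of the running remainder at each step):
  leading term -2·x^4: subtract (-2·x)·g(x) = -2·x^4 + 8·x^3 - 6·x^2 - 4·x, leaving -3·x^3 + 12·x^2 - 9·x - 6
  leading term -3·x^3: subtract (-3)·g(x) = -3·x^3 + 12·x^2 - 9·x - 6, leaving 0
The remainder is 0, so f(x) = g(x) · h(x) with h(x) = -2·x - 3. Hence g | f, i.e. f ∈ (g).

Final answer: YES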